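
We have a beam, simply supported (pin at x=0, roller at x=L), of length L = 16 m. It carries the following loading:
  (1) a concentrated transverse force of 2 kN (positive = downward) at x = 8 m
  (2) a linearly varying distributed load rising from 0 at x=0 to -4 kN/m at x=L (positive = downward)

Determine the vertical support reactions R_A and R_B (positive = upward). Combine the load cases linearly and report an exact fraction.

Load 1 — point force P=2 kN at a=8 m (b=L-a=8):
  R_A = Pb/L = 2·8/16 = 1 kN
  R_B = Pa/L = 2·8/16 = 1 kN
Load 2 — triangular load w₀=-4 kN/m (0→w₀ over full span):
  R_A = w₀L/6 = (-4)·16/6 = -32/3 kN
  R_B = w₀L/3 = (-4)·16/3 = -64/3 kN
Superposition: R_A = -29/3 kN, R_B = -61/3 kN

R_A = -29/3 kN, R_B = -61/3 kN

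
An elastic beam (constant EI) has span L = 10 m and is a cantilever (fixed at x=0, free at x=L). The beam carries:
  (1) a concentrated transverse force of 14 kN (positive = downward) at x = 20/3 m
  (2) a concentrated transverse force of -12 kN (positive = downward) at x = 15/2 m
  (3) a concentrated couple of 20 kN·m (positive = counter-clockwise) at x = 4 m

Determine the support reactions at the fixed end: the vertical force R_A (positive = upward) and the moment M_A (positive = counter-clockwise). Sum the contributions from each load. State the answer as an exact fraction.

Load 1 — point force P=14 kN at a=20/3 m (b=L-a=10/3):
  R_A = P = 14 kN
  M_A = Pa = 14·(20/3) = 280/3 kN·m
Load 2 — point force P=-12 kN at a=15/2 m (b=L-a=5/2):
  R_A = P = (-12) = -12 kN
  M_A = Pa = (-12)·(15/2) = -90 kN·m
Load 3 — applied couple M₀=20 kN·m at a=4 m (b=L-a=6):
  R_A = 0 kN
  M_A = -M₀ = -20 kN·m
Superposition: R_A = 2 kN, M_A = -50/3 kN·m

R_A = 2 kN, M_A = -50/3 kN·m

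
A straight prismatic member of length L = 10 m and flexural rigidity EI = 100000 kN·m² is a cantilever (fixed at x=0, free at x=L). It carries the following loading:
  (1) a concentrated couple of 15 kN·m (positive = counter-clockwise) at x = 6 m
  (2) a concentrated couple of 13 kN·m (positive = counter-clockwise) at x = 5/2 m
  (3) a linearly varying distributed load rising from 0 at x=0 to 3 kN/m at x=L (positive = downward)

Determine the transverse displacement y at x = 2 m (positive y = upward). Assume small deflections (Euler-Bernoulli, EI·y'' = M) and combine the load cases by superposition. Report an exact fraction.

y(2) = -1551/1250000 m

Load 1 — applied couple M₀=15 kN·m at a=6 m (b=L-a=4):
  y_1 = M₀x²/(2EI)  [x≤a] = 15·2²/(2·100000) = 3/10000 m
Load 2 — applied couple M₀=13 kN·m at a=5/2 m (b=L-a=15/2):
  y_2 = M₀x²/(2EI)  [x≤a] = 13·2²/(2·100000) = 13/50000 m
Load 3 — triangular load w₀=3 kN/m (0→w₀ over full span):
  y_3 = (w₀Lx³/12-w₀L²x²/6-w₀x⁵/(120L))/EI = (3·10·2³/12-3·10²·2²/6-3·2⁵/(120·10))/100000 = -2251/1250000 m
Superposition: y = Σ y_i = -1551/1250000 m ≈ -0.001241 m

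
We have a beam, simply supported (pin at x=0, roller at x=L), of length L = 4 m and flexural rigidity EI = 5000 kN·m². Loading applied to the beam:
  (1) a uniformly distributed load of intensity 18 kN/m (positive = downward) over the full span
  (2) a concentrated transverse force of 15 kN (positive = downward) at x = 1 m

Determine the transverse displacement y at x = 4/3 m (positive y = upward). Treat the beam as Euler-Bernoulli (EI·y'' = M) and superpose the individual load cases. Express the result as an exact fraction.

y(4/3) = -1763/135000 m

Load 1 — uniform load w=18 kN/m over full span:
  y_1 = -wx(L³-2Lx²+x³)/(24EI) = -18·(4/3)·(4³-2·4·(4/3)²+(4/3)³)/(24·5000) = -176/16875 m
Load 2 — point force P=15 kN at a=1 m (b=L-a=3):
  y_2 = -Pa(L-x)(2Lx-a²-x²)/(6LEI)  [x>a] = -15·1·(4-(4/3))·(2·4·(4/3)-1²-(4/3)²)/(6·4·5000) = -71/27000 m
Superposition: y = Σ y_i = -1763/135000 m ≈ -0.013059 m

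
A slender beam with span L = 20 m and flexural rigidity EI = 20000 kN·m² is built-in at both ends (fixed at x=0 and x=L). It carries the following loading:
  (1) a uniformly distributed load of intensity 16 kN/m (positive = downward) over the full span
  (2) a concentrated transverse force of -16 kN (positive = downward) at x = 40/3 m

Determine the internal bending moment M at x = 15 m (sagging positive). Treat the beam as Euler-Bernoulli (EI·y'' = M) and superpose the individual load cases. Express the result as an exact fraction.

Load 1 — uniform load w=16 kN/m over full span:
  M_1 = wLx/2 - wL²/12 - wx²/2 = 16·20·15/2 - 16·20²/12 - 16·15²/2 = 200/3 kN·m
Load 2 — point force P=-16 kN at a=40/3 m (b=L-a=20/3):
  M_2 = Pa²(a+3b)(L-x)/L³ - Pa²b/L²  [x>a] = (-16)·(40/3)²·((40/3)+3·(20/3))·(20-15)/20³ - (-16)·(40/3)²·(20/3)/20² = -320/27 kN·m
Superposition: M = Σ M_i = 1480/27 kN·m ≈ 54.814815 kN·m

M(15) = 1480/27 kN·m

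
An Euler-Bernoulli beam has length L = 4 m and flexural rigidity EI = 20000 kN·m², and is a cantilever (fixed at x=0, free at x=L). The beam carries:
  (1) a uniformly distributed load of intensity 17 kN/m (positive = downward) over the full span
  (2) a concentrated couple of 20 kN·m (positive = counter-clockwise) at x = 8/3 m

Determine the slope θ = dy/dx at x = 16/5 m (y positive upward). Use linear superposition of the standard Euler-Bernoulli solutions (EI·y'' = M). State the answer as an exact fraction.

θ(16/5) = -1483/234375 rad

Load 1 — uniform load w=17 kN/m over full span:
  θ_1 = -wx(x²-3Lx+3L²)/(6EI) = -17·(16/5)·((16/5)²-3·4·(16/5)+3·4²)/(6·20000) = -2108/234375 rad
Load 2 — applied couple M₀=20 kN·m at a=8/3 m (b=L-a=4/3):
  θ_2 = M₀a/EI  [x>a] = 20·(8/3)/20000 = 1/375 rad
Superposition: θ = Σ θ_i = -1483/234375 rad ≈ -0.006327 rad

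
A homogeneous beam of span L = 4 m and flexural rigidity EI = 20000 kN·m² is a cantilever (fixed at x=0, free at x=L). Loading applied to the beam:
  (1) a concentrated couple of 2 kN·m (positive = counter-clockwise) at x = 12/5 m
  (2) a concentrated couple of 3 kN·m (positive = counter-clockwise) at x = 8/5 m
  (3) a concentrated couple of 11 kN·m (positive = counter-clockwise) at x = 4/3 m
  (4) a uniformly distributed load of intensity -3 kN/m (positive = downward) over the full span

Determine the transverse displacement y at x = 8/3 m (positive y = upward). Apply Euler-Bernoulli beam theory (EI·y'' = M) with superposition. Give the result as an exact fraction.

Load 1 — applied couple M₀=2 kN·m at a=12/5 m (b=L-a=8/5):
  y_1 = M₀a(2x-a)/(2EI)  [x>a] = 2·(12/5)·(2·(8/3)-(12/5))/(2·20000) = 11/31250 m
Load 2 — applied couple M₀=3 kN·m at a=8/5 m (b=L-a=12/5):
  y_2 = M₀a(2x-a)/(2EI)  [x>a] = 3·(8/5)·(2·(8/3)-(8/5))/(2·20000) = 7/15625 m
Load 3 — applied couple M₀=11 kN·m at a=4/3 m (b=L-a=8/3):
  y_3 = M₀a(2x-a)/(2EI)  [x>a] = 11·(4/3)·(2·(8/3)-(4/3))/(2·20000) = 11/7500 m
Load 4 — uniform load w=-3 kN/m over full span:
  y_4 = -wx²(x²-4Lx+6L²)/(24EI) = -(-3)·(8/3)²·((8/3)²-4·4·(8/3)+6·4²)/(24·20000) = 136/50625 m
Superposition: y = Σ y_i = 1003/202500 m ≈ 0.004953 m

y(8/3) = 1003/202500 m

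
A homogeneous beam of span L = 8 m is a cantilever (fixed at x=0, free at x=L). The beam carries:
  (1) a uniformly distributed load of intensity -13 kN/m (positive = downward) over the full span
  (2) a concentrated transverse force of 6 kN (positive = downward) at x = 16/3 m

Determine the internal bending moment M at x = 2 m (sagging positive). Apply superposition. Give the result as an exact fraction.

M(2) = 214 kN·m

Load 1 — uniform load w=-13 kN/m over full span:
  M_1 = -w(L-x)²/2 = -(-13)·(8-2)²/2 = 234 kN·m
Load 2 — point force P=6 kN at a=16/3 m (b=L-a=8/3):
  M_2 = -P(a-x)  [x≤a] = -6·((16/3)-2) = -20 kN·m
Superposition: M = Σ M_i = 214 kN·m ≈ 214.000000 kN·m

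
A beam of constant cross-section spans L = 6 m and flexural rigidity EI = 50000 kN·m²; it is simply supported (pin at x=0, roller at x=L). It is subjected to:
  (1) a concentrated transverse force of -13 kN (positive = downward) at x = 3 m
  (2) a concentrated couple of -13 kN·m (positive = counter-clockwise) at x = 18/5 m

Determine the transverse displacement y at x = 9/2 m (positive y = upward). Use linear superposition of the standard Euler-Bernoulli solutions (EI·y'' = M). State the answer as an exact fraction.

Load 1 — point force P=-13 kN at a=3 m (b=L-a=3):
  y_1 = -Pa(L-x)(2Lx-a²-x²)/(6LEI)  [x>a] = -(-13)·3·(6-(9/2))·(2·6·(9/2)-3²-(9/2)²)/(6·6·50000) = 1287/1600000 m
Load 2 — applied couple M₀=-13 kN·m at a=18/5 m (b=L-a=12/5):
  y_2 = (M₀x³/(6L)-M₀(x-a)²/2+C₁x)/EI  [x>a] with C₁=M₀(3b²-L²)/(6L)=169/25 = ((-13)·(9/2)³/(6·6)-(-13)·((9/2)-(18/5))²/2+(169/25)·(9/2))/50000 = 2223/40000000 m
Superposition: y = Σ y_i = 17199/20000000 m ≈ 0.000860 m

y(9/2) = 17199/20000000 m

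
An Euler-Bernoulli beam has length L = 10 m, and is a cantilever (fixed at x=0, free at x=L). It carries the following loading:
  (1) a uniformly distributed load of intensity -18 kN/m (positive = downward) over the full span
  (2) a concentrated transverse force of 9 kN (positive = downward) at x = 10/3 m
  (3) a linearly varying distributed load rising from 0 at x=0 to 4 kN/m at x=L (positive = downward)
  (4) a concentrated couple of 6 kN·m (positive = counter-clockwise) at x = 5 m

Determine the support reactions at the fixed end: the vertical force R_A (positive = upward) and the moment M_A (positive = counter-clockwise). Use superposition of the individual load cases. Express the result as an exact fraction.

R_A = -151 kN, M_A = -2228/3 kN·m

Load 1 — uniform load w=-18 kN/m over full span:
  R_A = wL = (-18)·10 = -180 kN
  M_A = wL²/2 = (-18)·10²/2 = -900 kN·m
Load 2 — point force P=9 kN at a=10/3 m (b=L-a=20/3):
  R_A = P = 9 kN
  M_A = Pa = 9·(10/3) = 30 kN·m
Load 3 — triangular load w₀=4 kN/m (0→w₀ over full span):
  R_A = w₀L/2 = 4·10/2 = 20 kN
  M_A = w₀L²/3 = 4·10²/3 = 400/3 kN·m
Load 4 — applied couple M₀=6 kN·m at a=5 m (b=L-a=5):
  R_A = 0 kN
  M_A = -M₀ = -6 kN·m
Superposition: R_A = -151 kN, M_A = -2228/3 kN·m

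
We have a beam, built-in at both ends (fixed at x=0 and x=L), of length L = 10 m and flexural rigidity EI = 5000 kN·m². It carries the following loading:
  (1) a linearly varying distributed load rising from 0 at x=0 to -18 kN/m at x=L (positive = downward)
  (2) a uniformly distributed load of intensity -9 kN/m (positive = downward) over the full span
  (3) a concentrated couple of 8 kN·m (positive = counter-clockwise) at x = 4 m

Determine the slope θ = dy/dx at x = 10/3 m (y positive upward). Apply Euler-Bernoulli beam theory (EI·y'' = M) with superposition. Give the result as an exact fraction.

θ(10/3) = 3983/168750 rad

Load 1 — triangular load w₀=-18 kN/m (0→w₀ over full span):
  θ_1 = -w₀(2x(L-x)(L-2x)(x+2L)+x²(L-x)²)/(120LEI) = -(-18)·(2·(10/3)·(10-(10/3))·(10-2·(10/3))·((10/3)+2·10)+(10/3)²·(10-(10/3))²)/(120·10·5000) = 8/675 rad
Load 2 — uniform load w=-9 kN/m over full span:
  θ_2 = -wx(L-x)(L-2x)/(12EI) = -(-9)·(10/3)·(10-(10/3))·(10-2·(10/3))/(12·5000) = 1/90 rad
Load 3 — applied couple M₀=8 kN·m at a=4 m (b=L-a=6):
  θ_3 = (R_Ax²/2 - M_Ax)/EI  [x≤a] with R_A=144/125, M_A=24/25 = ((144/125)·(10/3)²/2 - (24/25)·(10/3))/5000 = 2/3125 rad
Superposition: θ = Σ θ_i = 3983/168750 rad ≈ 0.023603 rad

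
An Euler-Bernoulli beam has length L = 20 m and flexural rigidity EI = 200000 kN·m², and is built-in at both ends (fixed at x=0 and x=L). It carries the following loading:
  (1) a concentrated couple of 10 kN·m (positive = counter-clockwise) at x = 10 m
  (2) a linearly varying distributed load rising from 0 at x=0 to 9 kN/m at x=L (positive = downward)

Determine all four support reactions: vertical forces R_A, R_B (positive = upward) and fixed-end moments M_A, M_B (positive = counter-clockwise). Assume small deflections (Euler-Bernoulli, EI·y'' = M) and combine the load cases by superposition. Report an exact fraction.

Load 1 — applied couple M₀=10 kN·m at a=10 m (b=L-a=10):
  R_A = 6M₀ab/L³ = 6·10·10·10/20³ = 3/4 kN
  M_A = M₀b(2a-b)/L² = 10·10·(2·10-10)/20² = 5/2 kN·m
  R_B = -6M₀ab/L³ = -6·10·10·10/20³ = -3/4 kN
  M_B = M₀a(2b-a)/L² = 10·10·(2·10-10)/20² = 5/2 kN·m
Load 2 — triangular load w₀=9 kN/m (0→w₀ over full span):
  R_A = 3w₀L/20 = 3·9·20/20 = 27 kN
  M_A = w₀L²/30 = 9·20²/30 = 120 kN·m
  R_B = 7w₀L/20 = 7·9·20/20 = 63 kN
  M_B = -w₀L²/20 = -9·20²/20 = -180 kN·m
Superposition: R_A = 111/4 kN, M_A = 245/2 kN·m, R_B = 249/4 kN, M_B = -355/2 kN·m

R_A = 111/4 kN, M_A = 245/2 kN·m, R_B = 249/4 kN, M_B = -355/2 kN·m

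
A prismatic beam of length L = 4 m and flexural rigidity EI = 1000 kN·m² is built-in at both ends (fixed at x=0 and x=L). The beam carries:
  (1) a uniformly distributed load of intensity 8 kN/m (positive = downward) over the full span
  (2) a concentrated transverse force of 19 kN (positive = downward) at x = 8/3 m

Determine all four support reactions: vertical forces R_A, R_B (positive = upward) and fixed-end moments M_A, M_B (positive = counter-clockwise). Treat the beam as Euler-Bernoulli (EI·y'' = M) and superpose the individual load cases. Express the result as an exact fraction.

R_A = 565/27 kN, M_A = 440/27 kN·m, R_B = 812/27 kN, M_B = -592/27 kN·m

Load 1 — uniform load w=8 kN/m over full span:
  R_A = wL/2 = 8·4/2 = 16 kN
  M_A = wL²/12 = 8·4²/12 = 32/3 kN·m
  R_B = wL/2 = 8·4/2 = 16 kN
  M_B = -wL²/12 = -8·4²/12 = -32/3 kN·m
Load 2 — point force P=19 kN at a=8/3 m (b=L-a=4/3):
  R_A = Pb²(3a+b)/L³ = 19·(4/3)²·(3·(8/3)+(4/3))/4³ = 133/27 kN
  M_A = Pab²/L² = 19·(8/3)·(4/3)²/4² = 152/27 kN·m
  R_B = Pa²(a+3b)/L³ = 19·(8/3)²·((8/3)+3·(4/3))/4³ = 380/27 kN
  M_B = -Pa²b/L² = -19·(8/3)²·(4/3)/4² = -304/27 kN·m
Superposition: R_A = 565/27 kN, M_A = 440/27 kN·m, R_B = 812/27 kN, M_B = -592/27 kN·m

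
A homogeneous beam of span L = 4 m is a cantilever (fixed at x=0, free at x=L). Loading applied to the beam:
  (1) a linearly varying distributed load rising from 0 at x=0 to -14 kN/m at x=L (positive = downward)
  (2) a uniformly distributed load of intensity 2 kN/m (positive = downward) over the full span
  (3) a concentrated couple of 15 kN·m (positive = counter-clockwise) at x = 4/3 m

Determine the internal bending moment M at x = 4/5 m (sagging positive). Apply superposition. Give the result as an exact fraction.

Load 1 — triangular load w₀=-14 kN/m (0→w₀ over full span):
  M_1 = w₀Lx/2 - w₀L²/3 - w₀x³/(6L) = (-14)·4·(4/5)/2 - (-14)·4²/3 - (-14)·(4/5)³/(6·4) = 19712/375 kN·m
Load 2 — uniform load w=2 kN/m over full span:
  M_2 = -w(L-x)²/2 = -2·(4-(4/5))²/2 = -256/25 kN·m
Load 3 — applied couple M₀=15 kN·m at a=4/3 m (b=L-a=8/3):
  M_3 = M₀  [x≤a] = 15 = 15 kN·m
Superposition: M = Σ M_i = 21497/375 kN·m ≈ 57.325333 kN·m

M(4/5) = 21497/375 kN·m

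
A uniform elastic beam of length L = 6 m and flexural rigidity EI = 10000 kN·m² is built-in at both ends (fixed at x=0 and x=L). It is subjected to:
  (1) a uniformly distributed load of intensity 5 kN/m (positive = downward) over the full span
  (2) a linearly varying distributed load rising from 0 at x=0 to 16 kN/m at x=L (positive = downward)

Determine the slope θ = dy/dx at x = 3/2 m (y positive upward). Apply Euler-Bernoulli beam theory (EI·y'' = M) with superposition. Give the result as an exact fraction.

θ(3/2) = -27/12500 rad

Load 1 — uniform load w=5 kN/m over full span:
  θ_1 = -wx(L-x)(L-2x)/(12EI) = -5·(3/2)·(6-(3/2))·(6-2·(3/2))/(12·10000) = -27/32000 rad
Load 2 — triangular load w₀=16 kN/m (0→w₀ over full span):
  θ_2 = -w₀(2x(L-x)(L-2x)(x+2L)+x²(L-x)²)/(120LEI) = -16·(2·(3/2)·(6-(3/2))·(6-2·(3/2))·((3/2)+2·6)+(3/2)²·(6-(3/2))²)/(120·6·10000) = -1053/800000 rad
Superposition: θ = Σ θ_i = -27/12500 rad ≈ -0.002160 rad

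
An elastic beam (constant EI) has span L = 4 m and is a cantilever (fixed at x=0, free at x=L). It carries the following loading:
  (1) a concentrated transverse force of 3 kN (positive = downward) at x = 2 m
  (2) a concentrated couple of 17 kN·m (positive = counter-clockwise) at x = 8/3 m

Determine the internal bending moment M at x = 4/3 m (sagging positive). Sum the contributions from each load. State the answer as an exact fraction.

Load 1 — point force P=3 kN at a=2 m (b=L-a=2):
  M_1 = -P(a-x)  [x≤a] = -3·(2-(4/3)) = -2 kN·m
Load 2 — applied couple M₀=17 kN·m at a=8/3 m (b=L-a=4/3):
  M_2 = M₀  [x≤a] = 17 = 17 kN·m
Superposition: M = Σ M_i = 15 kN·m ≈ 15.000000 kN·m

M(4/3) = 15 kN·m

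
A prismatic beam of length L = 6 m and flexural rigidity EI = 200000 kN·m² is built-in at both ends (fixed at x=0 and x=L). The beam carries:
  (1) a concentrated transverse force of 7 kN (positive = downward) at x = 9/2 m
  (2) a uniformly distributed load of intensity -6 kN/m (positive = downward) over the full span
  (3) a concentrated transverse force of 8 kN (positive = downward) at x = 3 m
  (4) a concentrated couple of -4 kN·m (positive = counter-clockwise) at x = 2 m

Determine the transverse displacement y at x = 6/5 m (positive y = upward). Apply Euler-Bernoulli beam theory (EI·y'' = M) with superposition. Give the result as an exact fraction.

y(6/5) = 37679/2000000000 m

Load 1 — point force P=7 kN at a=9/2 m (b=L-a=3/2):
  y_1 = -Pb²x²(3aL-(3a+b)x)/(6L³EI)  [x≤a] = -7·(3/2)²·(6/5)²·(3·(9/2)·6-(3·(9/2)+(3/2))·(6/5))/(6·6³·200000) = -441/80000000 m
Load 2 — uniform load w=-6 kN/m over full span:
  y_2 = -wx²(L-x)²/(24EI) = -(-6)·(6/5)²·(6-(6/5))²/(24·200000) = 81/1953125 m
Load 3 — point force P=8 kN at a=3 m (b=L-a=3):
  y_3 = -Pb²x²(3aL-(3a+b)x)/(6L³EI)  [x≤a] = -8·3²·(6/5)²·(3·3·6-(3·3+3)·(6/5))/(6·6³·200000) = -99/6250000 m
Load 4 — applied couple M₀=-4 kN·m at a=2 m (b=L-a=4):
  y_4 = (R_Ax³/6 - M_Ax²/2)/EI  [x≤a] with R_A=-8/9, M_A=0 = ((-8/9)·(6/5)³/6 - 0·(6/5)²/2)/200000 = -1/781250 m
Superposition: y = Σ y_i = 37679/2000000000 m ≈ 0.000019 m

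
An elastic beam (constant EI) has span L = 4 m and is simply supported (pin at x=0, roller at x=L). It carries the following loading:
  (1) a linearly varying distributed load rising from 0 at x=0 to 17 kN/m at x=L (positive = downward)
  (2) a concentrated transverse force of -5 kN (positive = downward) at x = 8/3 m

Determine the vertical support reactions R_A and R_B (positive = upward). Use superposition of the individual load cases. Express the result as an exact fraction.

R_A = 29/3 kN, R_B = 58/3 kN

Load 1 — triangular load w₀=17 kN/m (0→w₀ over full span):
  R_A = w₀L/6 = 17·4/6 = 34/3 kN
  R_B = w₀L/3 = 17·4/3 = 68/3 kN
Load 2 — point force P=-5 kN at a=8/3 m (b=L-a=4/3):
  R_A = Pb/L = (-5)·(4/3)/4 = -5/3 kN
  R_B = Pa/L = (-5)·(8/3)/4 = -10/3 kN
Superposition: R_A = 29/3 kN, R_B = 58/3 kN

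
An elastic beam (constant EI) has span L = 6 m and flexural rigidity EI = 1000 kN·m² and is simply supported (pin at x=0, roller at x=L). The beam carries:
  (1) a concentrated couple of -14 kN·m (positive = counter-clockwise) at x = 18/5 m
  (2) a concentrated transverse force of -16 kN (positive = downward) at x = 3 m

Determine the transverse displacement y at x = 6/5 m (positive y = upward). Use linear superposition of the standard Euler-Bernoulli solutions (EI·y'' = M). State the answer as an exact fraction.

y(6/5) = 153/3125 m

Load 1 — applied couple M₀=-14 kN·m at a=18/5 m (b=L-a=12/5):
  y_1 = (M₀x³/(6L)+C₁x)/EI  [x≤a] with C₁=M₀(3b²-L²)/(6L)=182/25 = ((-14)·(6/5)³/(6·6)+(182/25)·(6/5))/1000 = 126/15625 m
Load 2 — point force P=-16 kN at a=3 m (b=L-a=3):
  y_2 = -Pbx(L²-b²-x²)/(6LEI)  [x≤a] = -(-16)·3·(6/5)·(6²-3²-(6/5)²)/(6·6·1000) = 639/15625 m
Superposition: y = Σ y_i = 153/3125 m ≈ 0.048960 m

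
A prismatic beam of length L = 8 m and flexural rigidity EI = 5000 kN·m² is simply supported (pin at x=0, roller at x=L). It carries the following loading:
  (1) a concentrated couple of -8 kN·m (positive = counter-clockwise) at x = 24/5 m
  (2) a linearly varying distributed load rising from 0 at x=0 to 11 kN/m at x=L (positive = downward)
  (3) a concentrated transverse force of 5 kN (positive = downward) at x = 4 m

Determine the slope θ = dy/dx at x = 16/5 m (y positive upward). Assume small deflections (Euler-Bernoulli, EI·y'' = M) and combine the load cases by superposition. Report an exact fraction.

Load 1 — applied couple M₀=-8 kN·m at a=24/5 m (b=L-a=16/5):
  θ_1 = (M₀x²/(2L)+C₁)/EI  [x≤a] with C₁=M₀(3b²-L²)/(6L)=416/75 = ((-8)·(16/5)²/(2·8)+(416/75))/5000 = 4/46875 rad
Load 2 — triangular load w₀=11 kN/m (0→w₀ over full span):
  θ_2 = -w₀(7L⁴-30L²x²+15x⁴)/(360LEI) = -11·(7·8⁴-30·8²·(16/5)²+15·(16/5)⁴)/(360·8·5000) = -28424/3515625 rad
Load 3 — point force P=5 kN at a=4 m (b=L-a=4):
  θ_3 = -Pb(L²-b²-3x²)/(6LEI)  [x≤a] = -5·4·(8²-4²-3·(16/5)²)/(6·8·5000) = -9/6250 rad
Superposition: θ = Σ θ_i = -66373/7031250 rad ≈ -0.009440 rad

θ(16/5) = -66373/7031250 rad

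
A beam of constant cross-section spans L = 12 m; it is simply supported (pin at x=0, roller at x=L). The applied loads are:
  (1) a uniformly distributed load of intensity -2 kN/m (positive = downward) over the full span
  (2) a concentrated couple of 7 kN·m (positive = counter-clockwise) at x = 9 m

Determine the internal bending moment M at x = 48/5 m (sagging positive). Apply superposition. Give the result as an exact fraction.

Load 1 — uniform load w=-2 kN/m over full span:
  M_1 = wx(L-x)/2 = (-2)·(48/5)·(12-(48/5))/2 = -576/25 kN·m
Load 2 — applied couple M₀=7 kN·m at a=9 m (b=L-a=3):
  M_2 = M₀x/L - M₀  [x>a] = 7·(48/5)/12 - 7 = -7/5 kN·m
Superposition: M = Σ M_i = -611/25 kN·m ≈ -24.440000 kN·m

M(48/5) = -611/25 kN·m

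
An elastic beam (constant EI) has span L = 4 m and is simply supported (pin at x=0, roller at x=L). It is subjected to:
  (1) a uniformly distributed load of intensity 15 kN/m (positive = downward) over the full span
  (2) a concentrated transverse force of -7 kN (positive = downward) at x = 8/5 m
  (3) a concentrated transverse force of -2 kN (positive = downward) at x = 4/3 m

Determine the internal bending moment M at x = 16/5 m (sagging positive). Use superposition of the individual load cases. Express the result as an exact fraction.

Load 1 — uniform load w=15 kN/m over full span:
  M_1 = wx(L-x)/2 = 15·(16/5)·(4-(16/5))/2 = 96/5 kN·m
Load 2 — point force P=-7 kN at a=8/5 m (b=L-a=12/5):
  M_2 = Pa(L-x)/L  [x>a] = (-7)·(8/5)·(4-(16/5))/4 = -56/25 kN·m
Load 3 — point force P=-2 kN at a=4/3 m (b=L-a=8/3):
  M_3 = Pa(L-x)/L  [x>a] = (-2)·(4/3)·(4-(16/5))/4 = -8/15 kN·m
Superposition: M = Σ M_i = 1232/75 kN·m ≈ 16.426667 kN·m

M(16/5) = 1232/75 kN·m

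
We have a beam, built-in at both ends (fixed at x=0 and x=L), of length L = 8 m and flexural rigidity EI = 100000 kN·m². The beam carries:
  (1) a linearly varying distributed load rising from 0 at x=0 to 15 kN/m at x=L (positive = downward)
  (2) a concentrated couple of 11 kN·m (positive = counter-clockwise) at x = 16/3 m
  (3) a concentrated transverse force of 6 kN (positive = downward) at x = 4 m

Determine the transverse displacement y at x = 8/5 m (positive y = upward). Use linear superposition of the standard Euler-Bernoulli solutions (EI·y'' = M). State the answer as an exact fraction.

Load 1 — triangular load w₀=15 kN/m (0→w₀ over full span):
  y_1 = -w₀x²(L-x)²(x+2L)/(120LEI) = -15·(8/5)²·(8-(8/5))²·((8/5)+2·8)/(120·8·100000) = -2816/9765625 m
Load 2 — applied couple M₀=11 kN·m at a=16/3 m (b=L-a=8/3):
  y_2 = (R_Ax³/6 - M_Ax²/2)/EI  [x≤a] with R_A=11/6, M_A=11/3 = ((11/6)·(8/5)³/6 - (11/3)·(8/5)²/2)/100000 = -121/3515625 m
Load 3 — point force P=6 kN at a=4 m (b=L-a=4):
  y_3 = -Pb²x²(3aL-(3a+b)x)/(6L³EI)  [x≤a] = -6·4²·(8/5)²·(3·4·8-(3·4+4)·(8/5))/(6·8³·100000) = -22/390625 m
Superposition: y = Σ y_i = -33319/87890625 m ≈ -0.000379 m

y(8/5) = -33319/87890625 m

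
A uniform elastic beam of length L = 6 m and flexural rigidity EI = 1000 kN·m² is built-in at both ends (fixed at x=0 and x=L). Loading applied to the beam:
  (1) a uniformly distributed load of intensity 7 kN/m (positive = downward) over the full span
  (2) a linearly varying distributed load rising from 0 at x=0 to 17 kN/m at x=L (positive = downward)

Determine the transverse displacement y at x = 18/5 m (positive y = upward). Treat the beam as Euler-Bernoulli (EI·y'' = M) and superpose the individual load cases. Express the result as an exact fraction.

Load 1 — uniform load w=7 kN/m over full span:
  y_1 = -wx²(L-x)²/(24EI) = -7·(18/5)²·(6-(18/5))²/(24·1000) = -1701/78125 m
Load 2 — triangular load w₀=17 kN/m (0→w₀ over full span):
  y_2 = -w₀x²(L-x)²(x+2L)/(120LEI) = -17·(18/5)²·(6-(18/5))²·((18/5)+2·6)/(120·6·1000) = -53703/1953125 m
Superposition: y = Σ y_i = -96228/1953125 m ≈ -0.049269 m

y(18/5) = -96228/1953125 m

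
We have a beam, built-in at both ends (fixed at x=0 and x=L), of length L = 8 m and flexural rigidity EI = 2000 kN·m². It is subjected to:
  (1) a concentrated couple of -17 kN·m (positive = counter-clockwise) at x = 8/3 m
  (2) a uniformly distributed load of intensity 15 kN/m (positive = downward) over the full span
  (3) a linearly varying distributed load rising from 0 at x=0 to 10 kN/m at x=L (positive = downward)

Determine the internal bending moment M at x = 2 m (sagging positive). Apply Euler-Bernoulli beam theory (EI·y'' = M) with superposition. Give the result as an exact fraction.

M(2) = 16/3 kN·m

Load 1 — applied couple M₀=-17 kN·m at a=8/3 m (b=L-a=16/3):
  M_1 = R_Ax - M_A  [x≤a] with R_A=-17/6, M_A=0 = (-17/6)·2 - 0 = -17/3 kN·m
Load 2 — uniform load w=15 kN/m over full span:
  M_2 = wLx/2 - wL²/12 - wx²/2 = 15·8·2/2 - 15·8²/12 - 15·2²/2 = 10 kN·m
Load 3 — triangular load w₀=10 kN/m (0→w₀ over full span):
  M_3 = 3w₀Lx/20 - w₀L²/30 - w₀x³/(6L) = 3·10·8·2/20 - 10·8²/30 - 10·2³/(6·8) = 1 kN·m
Superposition: M = Σ M_i = 16/3 kN·m ≈ 5.333333 kN·m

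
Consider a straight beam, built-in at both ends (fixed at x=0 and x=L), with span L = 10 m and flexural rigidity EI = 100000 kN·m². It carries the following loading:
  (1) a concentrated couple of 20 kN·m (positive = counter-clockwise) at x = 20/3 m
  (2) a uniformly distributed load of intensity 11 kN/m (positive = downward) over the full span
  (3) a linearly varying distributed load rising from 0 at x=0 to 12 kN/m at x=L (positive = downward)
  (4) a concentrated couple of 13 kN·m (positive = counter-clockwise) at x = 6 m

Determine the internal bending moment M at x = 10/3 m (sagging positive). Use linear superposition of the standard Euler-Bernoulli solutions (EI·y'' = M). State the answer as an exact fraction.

Load 1 — applied couple M₀=20 kN·m at a=20/3 m (b=L-a=10/3):
  M_1 = R_Ax - M_A  [x≤a] with R_A=8/3, M_A=20/3 = (8/3)·(10/3) - (20/3) = 20/9 kN·m
Load 2 — uniform load w=11 kN/m over full span:
  M_2 = wLx/2 - wL²/12 - wx²/2 = 11·10·(10/3)/2 - 11·10²/12 - 11·(10/3)²/2 = 275/9 kN·m
Load 3 — triangular load w₀=12 kN/m (0→w₀ over full span):
  M_3 = 3w₀Lx/20 - w₀L²/30 - w₀x³/(6L) = 3·12·10·(10/3)/20 - 12·10²/30 - 12·(10/3)³/(6·10) = 340/27 kN·m
Load 4 — applied couple M₀=13 kN·m at a=6 m (b=L-a=4):
  M_4 = R_Ax - M_A  [x≤a] with R_A=234/125, M_A=104/25 = (234/125)·(10/3) - (104/25) = 52/25 kN·m
Superposition: M = Σ M_i = 32029/675 kN·m ≈ 47.450370 kN·m

M(10/3) = 32029/675 kN·m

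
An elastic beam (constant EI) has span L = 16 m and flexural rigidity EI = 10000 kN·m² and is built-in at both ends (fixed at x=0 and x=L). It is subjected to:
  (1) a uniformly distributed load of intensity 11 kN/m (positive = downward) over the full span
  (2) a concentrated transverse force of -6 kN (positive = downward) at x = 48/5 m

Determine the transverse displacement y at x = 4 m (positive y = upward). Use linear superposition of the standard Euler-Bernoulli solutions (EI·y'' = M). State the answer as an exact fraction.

Load 1 — uniform load w=11 kN/m over full span:
  y_1 = -wx²(L-x)²/(24EI) = -11·4²·(16-4)²/(24·10000) = -66/625 m
Load 2 — point force P=-6 kN at a=48/5 m (b=L-a=32/5):
  y_2 = -Pb²x²(3aL-(3a+b)x)/(6L³EI)  [x≤a] = -(-6)·(32/5)²·4²·(3·(48/5)·16-(3·(48/5)+(32/5))·4)/(6·16³·10000) = 16/3125 m
Superposition: y = Σ y_i = -314/3125 m ≈ -0.100480 m

y(4) = -314/3125 m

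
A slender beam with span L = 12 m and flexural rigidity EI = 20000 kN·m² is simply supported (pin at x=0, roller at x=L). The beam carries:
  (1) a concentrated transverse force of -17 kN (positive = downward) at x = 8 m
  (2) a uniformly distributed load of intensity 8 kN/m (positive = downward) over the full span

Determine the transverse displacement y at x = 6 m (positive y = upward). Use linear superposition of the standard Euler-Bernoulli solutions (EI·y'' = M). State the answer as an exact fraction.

Load 1 — point force P=-17 kN at a=8 m (b=L-a=4):
  y_1 = -Pbx(L²-b²-x²)/(6LEI)  [x≤a] = -(-17)·4·6·(12²-4²-6²)/(6·12·20000) = 391/15000 m
Load 2 — uniform load w=8 kN/m over full span:
  y_2 = -wx(L³-2Lx²+x³)/(24EI) = -8·6·(12³-2·12·6²+6³)/(24·20000) = -27/250 m
Superposition: y = Σ y_i = -1229/15000 m ≈ -0.081933 m

y(6) = -1229/15000 m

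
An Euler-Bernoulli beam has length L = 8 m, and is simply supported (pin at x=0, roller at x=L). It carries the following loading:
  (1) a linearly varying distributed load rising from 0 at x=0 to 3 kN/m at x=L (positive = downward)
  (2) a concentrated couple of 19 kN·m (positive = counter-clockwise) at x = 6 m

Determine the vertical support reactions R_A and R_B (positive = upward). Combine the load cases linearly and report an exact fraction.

R_A = 51/8 kN, R_B = 45/8 kN

Load 1 — triangular load w₀=3 kN/m (0→w₀ over full span):
  R_A = w₀L/6 = 3·8/6 = 4 kN
  R_B = w₀L/3 = 3·8/3 = 8 kN
Load 2 — applied couple M₀=19 kN·m at a=6 m (b=L-a=2):
  R_A = M₀/L = 19/8 kN
  R_B = -M₀/L = -19/8 kN
Superposition: R_A = 51/8 kN, R_B = 45/8 kN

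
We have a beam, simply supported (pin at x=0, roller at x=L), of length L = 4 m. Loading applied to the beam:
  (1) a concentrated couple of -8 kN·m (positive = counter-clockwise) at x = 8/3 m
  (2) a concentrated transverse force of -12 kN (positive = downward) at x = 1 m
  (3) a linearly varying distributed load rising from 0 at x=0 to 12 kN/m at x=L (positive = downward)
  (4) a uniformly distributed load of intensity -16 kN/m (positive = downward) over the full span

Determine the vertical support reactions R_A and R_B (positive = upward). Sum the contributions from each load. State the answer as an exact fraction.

R_A = -35 kN, R_B = -17 kN

Load 1 — applied couple M₀=-8 kN·m at a=8/3 m (b=L-a=4/3):
  R_A = M₀/L = (-8)/4 = -2 kN
  R_B = -M₀/L = -(-8)/4 = 2 kN
Load 2 — point force P=-12 kN at a=1 m (b=L-a=3):
  R_A = Pb/L = (-12)·3/4 = -9 kN
  R_B = Pa/L = (-12)·1/4 = -3 kN
Load 3 — triangular load w₀=12 kN/m (0→w₀ over full span):
  R_A = w₀L/6 = 12·4/6 = 8 kN
  R_B = w₀L/3 = 12·4/3 = 16 kN
Load 4 — uniform load w=-16 kN/m over full span:
  R_A = wL/2 = (-16)·4/2 = -32 kN
  R_B = wL/2 = (-16)·4/2 = -32 kN
Superposition: R_A = -35 kN, R_B = -17 kN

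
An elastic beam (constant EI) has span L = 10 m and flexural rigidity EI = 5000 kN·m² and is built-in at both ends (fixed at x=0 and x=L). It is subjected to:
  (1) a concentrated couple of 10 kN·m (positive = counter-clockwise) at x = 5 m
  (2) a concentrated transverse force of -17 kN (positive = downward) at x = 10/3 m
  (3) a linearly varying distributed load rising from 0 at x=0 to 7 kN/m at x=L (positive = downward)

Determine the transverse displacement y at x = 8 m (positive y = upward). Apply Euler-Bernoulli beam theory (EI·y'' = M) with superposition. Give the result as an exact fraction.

Load 1 — applied couple M₀=10 kN·m at a=5 m (b=L-a=5):
  y_1 = (R_Ax³/6 - M_Ax²/2 - M₀(x-a)²/2)/EI  [x>a] with R_A=3/2, M_A=5/2 = ((3/2)·8³/6 - (5/2)·8²/2 - 10·(8-5)²/2)/5000 = 3/5000 m
Load 2 — point force P=-17 kN at a=10/3 m (b=L-a=20/3):
  y_2 = -Pa²(L-x)²(3bL-(3b+a)(L-x))/(6L³EI)  [x>a] = -(-17)·(10/3)²·(10-8)²·(3·(20/3)·10-(3·(20/3)+(10/3))·(10-8))/(6·10³·5000) = 391/101250 m
Load 3 — triangular load w₀=7 kN/m (0→w₀ over full span):
  y_3 = -w₀x²(L-x)²(x+2L)/(120LEI) = -7·8²·(10-8)²·(8+2·10)/(120·10·5000) = -392/46875 m
Superposition: y = Σ y_i = -39497/10125000 m ≈ -0.003901 m

y(8) = -39497/10125000 m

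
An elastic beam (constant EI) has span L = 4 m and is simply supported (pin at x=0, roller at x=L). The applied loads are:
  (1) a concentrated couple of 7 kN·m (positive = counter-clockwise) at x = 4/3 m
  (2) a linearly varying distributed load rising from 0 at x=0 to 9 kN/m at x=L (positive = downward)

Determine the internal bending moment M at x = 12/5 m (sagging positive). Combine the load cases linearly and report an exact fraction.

M(12/5) = 802/125 kN·m

Load 1 — applied couple M₀=7 kN·m at a=4/3 m (b=L-a=8/3):
  M_1 = M₀x/L - M₀  [x>a] = 7·(12/5)/4 - 7 = -14/5 kN·m
Load 2 — triangular load w₀=9 kN/m (0→w₀ over full span):
  M_2 = w₀Lx/6 - w₀x³/(6L) = 9·4·(12/5)/6 - 9·(12/5)³/(6·4) = 1152/125 kN·m
Superposition: M = Σ M_i = 802/125 kN·m ≈ 6.416000 kN·m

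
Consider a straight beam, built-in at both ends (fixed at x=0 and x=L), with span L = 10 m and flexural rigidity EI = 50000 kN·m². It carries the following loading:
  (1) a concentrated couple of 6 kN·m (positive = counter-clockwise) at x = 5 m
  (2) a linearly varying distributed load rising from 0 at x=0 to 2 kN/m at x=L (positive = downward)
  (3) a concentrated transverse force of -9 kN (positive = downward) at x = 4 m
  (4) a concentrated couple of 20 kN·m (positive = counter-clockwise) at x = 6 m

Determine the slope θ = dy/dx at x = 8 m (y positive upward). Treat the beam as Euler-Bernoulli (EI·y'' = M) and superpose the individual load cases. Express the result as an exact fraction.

θ(8) = -497/9375000 rad

Load 1 — applied couple M₀=6 kN·m at a=5 m (b=L-a=5):
  θ_1 = (R_Ax²/2 - M_Ax - M₀(x-a))/EI  [x>a] with R_A=9/10, M_A=3/2 = ((9/10)·8²/2 - (3/2)·8 - 6·(8-5))/50000 = -3/125000 rad
Load 2 — triangular load w₀=2 kN/m (0→w₀ over full span):
  θ_2 = -w₀(2x(L-x)(L-2x)(x+2L)+x²(L-x)²)/(120LEI) = -2·(2·8·(10-8)·(10-2·8)·(8+2·10)+8²·(10-8)²)/(120·10·50000) = 8/46875 rad
Load 3 — point force P=-9 kN at a=4 m (b=L-a=6):
  θ_3 = Pa²(L-x)(2bL-(3b+a)(L-x))/(2L³EI)  [x>a] = (-9)·4²·(10-8)·(2·6·10-(3·6+4)·(10-8))/(2·10³·50000) = -171/781250 rad
Load 4 — applied couple M₀=20 kN·m at a=6 m (b=L-a=4):
  θ_4 = (R_Ax²/2 - M_Ax - M₀(x-a))/EI  [x>a] with R_A=72/25, M_A=32/5 = ((72/25)·8²/2 - (32/5)·8 - 20·(8-6))/50000 = 3/156250 rad
Superposition: θ = Σ θ_i = -497/9375000 rad ≈ -0.000053 rad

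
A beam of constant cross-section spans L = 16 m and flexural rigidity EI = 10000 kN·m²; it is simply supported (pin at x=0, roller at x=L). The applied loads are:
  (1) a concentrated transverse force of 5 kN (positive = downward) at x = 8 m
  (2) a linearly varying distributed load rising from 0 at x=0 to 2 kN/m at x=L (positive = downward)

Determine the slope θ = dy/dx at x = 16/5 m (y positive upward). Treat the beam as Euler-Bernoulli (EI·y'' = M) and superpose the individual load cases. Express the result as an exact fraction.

θ(16/5) = -70217/3515625 rad

Load 1 — point force P=5 kN at a=8 m (b=L-a=8):
  θ_1 = -Pb(L²-b²-3x²)/(6LEI)  [x≤a] = -5·8·(16²-8²-3·(16/5)²)/(6·16·10000) = -21/3125 rad
Load 2 — triangular load w₀=2 kN/m (0→w₀ over full span):
  θ_2 = -w₀(7L⁴-30L²x²+15x⁴)/(360LEI) = -2·(7·16⁴-30·16²·(16/5)²+15·(16/5)⁴)/(360·16·10000) = -46592/3515625 rad
Superposition: θ = Σ θ_i = -70217/3515625 rad ≈ -0.019973 rad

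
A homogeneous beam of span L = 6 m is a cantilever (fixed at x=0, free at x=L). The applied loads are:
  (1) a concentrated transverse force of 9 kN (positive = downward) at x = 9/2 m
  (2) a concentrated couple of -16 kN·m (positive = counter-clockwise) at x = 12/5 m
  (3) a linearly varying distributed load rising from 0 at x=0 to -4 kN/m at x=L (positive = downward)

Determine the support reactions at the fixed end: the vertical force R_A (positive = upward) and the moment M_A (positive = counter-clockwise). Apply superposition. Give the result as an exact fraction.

R_A = -3 kN, M_A = 17/2 kN·m

Load 1 — point force P=9 kN at a=9/2 m (b=L-a=3/2):
  R_A = P = 9 kN
  M_A = Pa = 9·(9/2) = 81/2 kN·m
Load 2 — applied couple M₀=-16 kN·m at a=12/5 m (b=L-a=18/5):
  R_A = 0 kN
  M_A = -M₀ = -(-16) = 16 kN·m
Load 3 — triangular load w₀=-4 kN/m (0→w₀ over full span):
  R_A = w₀L/2 = (-4)·6/2 = -12 kN
  M_A = w₀L²/3 = (-4)·6²/3 = -48 kN·m
Superposition: R_A = -3 kN, M_A = 17/2 kN·m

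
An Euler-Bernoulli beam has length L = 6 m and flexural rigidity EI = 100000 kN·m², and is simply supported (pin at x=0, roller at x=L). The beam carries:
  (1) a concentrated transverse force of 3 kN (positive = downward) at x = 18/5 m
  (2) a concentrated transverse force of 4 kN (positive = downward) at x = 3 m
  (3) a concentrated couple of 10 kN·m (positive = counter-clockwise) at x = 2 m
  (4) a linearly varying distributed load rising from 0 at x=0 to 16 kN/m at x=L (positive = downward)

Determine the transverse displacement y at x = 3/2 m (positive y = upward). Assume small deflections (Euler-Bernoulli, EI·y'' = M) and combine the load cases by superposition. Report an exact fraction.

Load 1 — point force P=3 kN at a=18/5 m (b=L-a=12/5):
  y_1 = -Pbx(L²-b²-x²)/(6LEI)  [x≤a] = -3·(12/5)·(3/2)·(6²-(12/5)²-(3/2)²)/(6·6·100000) = -8397/100000000 m
Load 2 — point force P=4 kN at a=3 m (b=L-a=3):
  y_2 = -Pbx(L²-b²-x²)/(6LEI)  [x≤a] = -4·3·(3/2)·(6²-3²-(3/2)²)/(6·6·100000) = -99/800000 m
Load 3 — applied couple M₀=10 kN·m at a=2 m (b=L-a=4):
  y_3 = (M₀x³/(6L)+C₁x)/EI  [x≤a] with C₁=M₀(3b²-L²)/(6L)=10/3 = (10·(3/2)³/(6·6)+(10/3)·(3/2))/100000 = 19/320000 m
Load 4 — triangular load w₀=16 kN/m (0→w₀ over full span):
  y_4 = -w₀x(7L⁴-10L²x²+3x⁴)/(360LEI) = -16·(3/2)·(7·6⁴-10·6²·(3/2)²+3·(3/2)⁴)/(360·6·100000) = -2943/3200000 m
Superposition: y = Σ y_i = -427213/400000000 m ≈ -0.001068 m

y(3/2) = -427213/400000000 m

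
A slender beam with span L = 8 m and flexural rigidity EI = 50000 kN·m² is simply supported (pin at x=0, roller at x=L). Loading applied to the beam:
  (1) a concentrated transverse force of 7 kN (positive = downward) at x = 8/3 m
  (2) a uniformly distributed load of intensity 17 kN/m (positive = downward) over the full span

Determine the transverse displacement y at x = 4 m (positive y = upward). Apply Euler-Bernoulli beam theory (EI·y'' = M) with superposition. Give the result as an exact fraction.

Load 1 — point force P=7 kN at a=8/3 m (b=L-a=16/3):
  y_1 = -Pa(L-x)(2Lx-a²-x²)/(6LEI)  [x>a] = -7·(8/3)·(8-4)·(2·8·4-(8/3)²-4²)/(6·8·50000) = -322/253125 m
Load 2 — uniform load w=17 kN/m over full span:
  y_2 = -wx(L³-2Lx²+x³)/(24EI) = -17·4·(8³-2·8·4²+4³)/(24·50000) = -34/1875 m
Superposition: y = Σ y_i = -4912/253125 m ≈ -0.019405 m

y(4) = -4912/253125 m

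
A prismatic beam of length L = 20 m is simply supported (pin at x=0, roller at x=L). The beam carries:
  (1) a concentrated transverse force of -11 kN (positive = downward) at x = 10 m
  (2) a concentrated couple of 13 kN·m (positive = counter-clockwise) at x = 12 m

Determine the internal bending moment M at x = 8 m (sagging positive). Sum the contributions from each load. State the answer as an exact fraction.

Load 1 — point force P=-11 kN at a=10 m (b=L-a=10):
  M_1 = Pbx/L  [x≤a] = (-11)·10·8/20 = -44 kN·m
Load 2 — applied couple M₀=13 kN·m at a=12 m (b=L-a=8):
  M_2 = M₀x/L  [x≤a] = 13·8/20 = 26/5 kN·m
Superposition: M = Σ M_i = -194/5 kN·m ≈ -38.800000 kN·m

M(8) = -194/5 kN·m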